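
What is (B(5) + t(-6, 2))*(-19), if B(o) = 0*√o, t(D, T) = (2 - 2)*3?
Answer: 0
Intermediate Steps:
t(D, T) = 0 (t(D, T) = 0*3 = 0)
B(o) = 0
(B(5) + t(-6, 2))*(-19) = (0 + 0)*(-19) = 0*(-19) = 0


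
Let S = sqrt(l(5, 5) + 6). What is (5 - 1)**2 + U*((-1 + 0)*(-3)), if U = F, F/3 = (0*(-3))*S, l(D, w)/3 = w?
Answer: 16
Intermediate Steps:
l(D, w) = 3*w
S = sqrt(21) (S = sqrt(3*5 + 6) = sqrt(15 + 6) = sqrt(21) ≈ 4.5826)
F = 0 (F = 3*((0*(-3))*sqrt(21)) = 3*(0*sqrt(21)) = 3*0 = 0)
U = 0
(5 - 1)**2 + U*((-1 + 0)*(-3)) = (5 - 1)**2 + 0*((-1 + 0)*(-3)) = 4**2 + 0*(-1*(-3)) = 16 + 0*3 = 16 + 0 = 16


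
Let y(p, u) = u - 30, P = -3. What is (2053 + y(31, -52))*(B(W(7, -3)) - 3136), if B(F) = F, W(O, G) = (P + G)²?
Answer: -6110100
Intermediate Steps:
W(O, G) = (-3 + G)²
y(p, u) = -30 + u
(2053 + y(31, -52))*(B(W(7, -3)) - 3136) = (2053 + (-30 - 52))*((-3 - 3)² - 3136) = (2053 - 82)*((-6)² - 3136) = 1971*(36 - 3136) = 1971*(-3100) = -6110100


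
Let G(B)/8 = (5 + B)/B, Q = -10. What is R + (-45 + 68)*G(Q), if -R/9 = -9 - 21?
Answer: 362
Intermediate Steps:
R = 270 (R = -9*(-9 - 21) = -9*(-30) = 270)
G(B) = 8*(5 + B)/B (G(B) = 8*((5 + B)/B) = 8*(5 + B)/B)
R + (-45 + 68)*G(Q) = 270 + (-45 + 68)*(8 + 40/(-10)) = 270 + 23*(8 + 40*(-1/10)) = 270 + 23*(8 - 4) = 270 + 23*4 = 270 + 92 = 362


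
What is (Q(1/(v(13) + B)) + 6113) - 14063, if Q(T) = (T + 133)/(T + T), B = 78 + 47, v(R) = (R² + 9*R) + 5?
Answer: 39429/2 ≈ 19715.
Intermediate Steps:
v(R) = 5 + R² + 9*R
B = 125
Q(T) = (133 + T)/(2*T) (Q(T) = (133 + T)/((2*T)) = (133 + T)*(1/(2*T)) = (133 + T)/(2*T))
(Q(1/(v(13) + B)) + 6113) - 14063 = ((133 + 1/((5 + 13² + 9*13) + 125))/(2*(1/((5 + 13² + 9*13) + 125))) + 6113) - 14063 = ((133 + 1/((5 + 169 + 117) + 125))/(2*(1/((5 + 169 + 117) + 125))) + 6113) - 14063 = ((133 + 1/(291 + 125))/(2*(1/(291 + 125))) + 6113) - 14063 = ((133 + 1/416)/(2*(1/416)) + 6113) - 14063 = ((½)*416*(55329/416) + 6113) - 14063 = (55329/2 + 6113) - 14063 = 67555/2 - 14063 = 39429/2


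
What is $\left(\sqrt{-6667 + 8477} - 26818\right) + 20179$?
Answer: $-6639 + \sqrt{1810} \approx -6596.5$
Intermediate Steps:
$\left(\sqrt{-6667 + 8477} - 26818\right) + 20179 = \left(\sqrt{1810} - 26818\right) + 20179 = \left(-26818 + \sqrt{1810}\right) + 20179 = -6639 + \sqrt{1810}$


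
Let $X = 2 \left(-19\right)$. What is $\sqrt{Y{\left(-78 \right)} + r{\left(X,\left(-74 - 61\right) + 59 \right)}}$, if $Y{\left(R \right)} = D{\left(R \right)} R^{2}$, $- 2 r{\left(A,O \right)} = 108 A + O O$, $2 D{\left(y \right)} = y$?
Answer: $4 i \sqrt{14882} \approx 487.97 i$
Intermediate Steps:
$X = -38$
$D{\left(y \right)} = \frac{y}{2}$
$r{\left(A,O \right)} = - 54 A - \frac{O^{2}}{2}$ ($r{\left(A,O \right)} = - \frac{108 A + O O}{2} = - \frac{108 A + O^{2}}{2} = - \frac{O^{2} + 108 A}{2} = - 54 A - \frac{O^{2}}{2}$)
$Y{\left(R \right)} = \frac{R^{3}}{2}$ ($Y{\left(R \right)} = \frac{R}{2} R^{2} = \frac{R^{3}}{2}$)
$\sqrt{Y{\left(-78 \right)} + r{\left(X,\left(-74 - 61\right) + 59 \right)}} = \sqrt{\frac{\left(-78\right)^{3}}{2} - \left(-2052 + \frac{\left(\left(-74 - 61\right) + 59\right)^{2}}{2}\right)} = \sqrt{\frac{1}{2} \left(-474552\right) + \left(2052 - \frac{\left(-135 + 59\right)^{2}}{2}\right)} = \sqrt{-237276 + \left(2052 - \frac{\left(-76\right)^{2}}{2}\right)} = \sqrt{-237276 + \left(2052 - 2888\right)} = \sqrt{-237276 - 836} = \sqrt{-238112} = 4 i \sqrt{14882}$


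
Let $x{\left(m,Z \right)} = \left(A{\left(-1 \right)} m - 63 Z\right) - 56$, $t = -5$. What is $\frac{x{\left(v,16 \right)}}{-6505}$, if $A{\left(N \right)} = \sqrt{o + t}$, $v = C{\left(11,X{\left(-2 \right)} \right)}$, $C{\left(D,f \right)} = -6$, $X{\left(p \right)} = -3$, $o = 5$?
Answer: $\frac{1064}{6505} \approx 0.16357$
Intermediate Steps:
$v = -6$
$A{\left(N \right)} = 0$ ($A{\left(N \right)} = \sqrt{5 - 5} = \sqrt{0} = 0$)
$x{\left(m,Z \right)} = -56 - 63 Z$ ($x{\left(m,Z \right)} = \left(0 m - 63 Z\right) - 56 = \left(0 - 63 Z\right) - 56 = - 63 Z - 56 = -56 - 63 Z$)
$\frac{x{\left(v,16 \right)}}{-6505} = \frac{-56 - 1008}{-6505} = \left(-56 - 1008\right) \left(- \frac{1}{6505}\right) = \left(-1064\right) \left(- \frac{1}{6505}\right) = \frac{1064}{6505}$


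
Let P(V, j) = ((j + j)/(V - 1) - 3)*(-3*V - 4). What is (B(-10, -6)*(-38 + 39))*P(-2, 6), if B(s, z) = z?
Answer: 84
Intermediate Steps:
P(V, j) = (-4 - 3*V)*(-3 + 2*j/(-1 + V)) (P(V, j) = ((2*j)/(-1 + V) - 3)*(-4 - 3*V) = (2*j/(-1 + V) - 3)*(-4 - 3*V) = (-3 + 2*j/(-1 + V))*(-4 - 3*V) = (-4 - 3*V)*(-3 + 2*j/(-1 + V)))
(B(-10, -6)*(-38 + 39))*P(-2, 6) = (-6*(-38 + 39))*((-12 - 8*6 + 3*(-2) + 9*(-2)² - 6*(-2)*6)/(-1 - 2)) = (-6*1)*((-12 - 48 - 6 + 9*4 + 72)/(-3)) = -(-2)*(-12 - 48 - 6 + 36 + 72) = -(-2)*42 = -6*(-14) = 84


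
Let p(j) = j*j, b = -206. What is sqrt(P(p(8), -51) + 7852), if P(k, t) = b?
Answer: sqrt(7646) ≈ 87.441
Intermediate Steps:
p(j) = j**2
P(k, t) = -206
sqrt(P(p(8), -51) + 7852) = sqrt(-206 + 7852) = sqrt(7646)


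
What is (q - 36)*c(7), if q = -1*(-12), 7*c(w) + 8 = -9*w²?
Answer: 10776/7 ≈ 1539.4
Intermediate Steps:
c(w) = -8/7 - 9*w²/7 (c(w) = -8/7 + (-9*w²)/7 = -8/7 - 9*w²/7)
q = 12
(q - 36)*c(7) = (12 - 36)*(-8/7 - 9/7*7²) = -24*(-8/7 - 9/7*49) = -24*(-8/7 - 63) = -24*(-449/7) = 10776/7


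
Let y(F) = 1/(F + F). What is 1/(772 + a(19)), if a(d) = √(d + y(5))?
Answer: 7720/5959649 - √1910/5959649 ≈ 0.0012880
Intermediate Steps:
y(F) = 1/(2*F)
a(d) = √(⅒ + d) (a(d) = √(d + (½)/5) = √(d + (½)*(⅕)) = √(d + ⅒) = √(⅒ + d))
1/(772 + a(19)) = 1/(772 + √(10 + 100*19)/10) = 1/(772 + √(10 + 1900)/10) = 1/(772 + √1910/10)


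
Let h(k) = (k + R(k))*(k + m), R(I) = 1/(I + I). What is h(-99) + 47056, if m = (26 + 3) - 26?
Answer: 1866496/33 ≈ 56561.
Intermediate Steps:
R(I) = 1/(2*I)
m = 3 (m = 29 - 26 = 3)
h(k) = (3 + k)*(k + 1/(2*k)) (h(k) = (k + 1/(2*k))*(k + 3) = (k + 1/(2*k))*(3 + k) = (3 + k)*(k + 1/(2*k)))
h(-99) + 47056 = (½ + (-99)² + 3*(-99) + (3/2)/(-99)) + 47056 = (½ + 9801 - 297 + (3/2)*(-1/99)) + 47056 = (½ + 9801 - 297 - 1/66) + 47056 = 313648/33 + 47056 = 1866496/33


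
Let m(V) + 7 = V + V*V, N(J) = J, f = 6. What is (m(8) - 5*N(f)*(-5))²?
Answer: 46225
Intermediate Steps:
m(V) = -7 + V + V² (m(V) = -7 + (V + V*V) = -7 + (V + V²) = -7 + V + V²)
(m(8) - 5*N(f)*(-5))² = ((-7 + 8 + 8²) - 5*6*(-5))² = ((-7 + 8 + 64) - 30*(-5))² = (65 + 150)² = 215² = 46225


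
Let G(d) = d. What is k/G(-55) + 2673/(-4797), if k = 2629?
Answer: -128872/2665 ≈ -48.357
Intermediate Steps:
k/G(-55) + 2673/(-4797) = 2629/(-55) + 2673/(-4797) = 2629*(-1/55) + 2673*(-1/4797) = -239/5 - 297/533 = -128872/2665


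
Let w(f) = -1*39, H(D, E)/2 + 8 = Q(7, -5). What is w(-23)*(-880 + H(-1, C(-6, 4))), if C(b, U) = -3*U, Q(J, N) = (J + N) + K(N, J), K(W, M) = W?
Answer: 35178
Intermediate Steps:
Q(J, N) = J + 2*N (Q(J, N) = (J + N) + N = J + 2*N)
H(D, E) = -22 (H(D, E) = -16 + 2*(7 + 2*(-5)) = -16 + 2*(7 - 10) = -16 + 2*(-3) = -16 - 6 = -22)
w(f) = -39
w(-23)*(-880 + H(-1, C(-6, 4))) = -39*(-880 - 22) = -39*(-902) = 35178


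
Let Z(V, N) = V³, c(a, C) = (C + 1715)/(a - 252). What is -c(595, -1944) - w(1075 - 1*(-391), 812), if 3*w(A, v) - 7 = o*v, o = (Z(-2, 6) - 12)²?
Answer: -37136038/343 ≈ -1.0827e+5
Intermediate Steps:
c(a, C) = (1715 + C)/(-252 + a)
o = 400 (o = ((-2)³ - 12)² = (-8 - 12)² = (-20)² = 400)
w(A, v) = 7/3 + 400*v/3 (w(A, v) = 7/3 + (400*v)/3 = 7/3 + 400*v/3)
-c(595, -1944) - w(1075 - 1*(-391), 812) = -(1715 - 1944)/(-252 + 595) - (7/3 + (400/3)*812) = -(-229)/343 - (7/3 + 324800/3) = -(-229)/343 - 1*108269 = -1*(-229/343) - 108269 = 229/343 - 108269 = -37136038/343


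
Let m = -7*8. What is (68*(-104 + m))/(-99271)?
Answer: 10880/99271 ≈ 0.10960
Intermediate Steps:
m = -56
(68*(-104 + m))/(-99271) = (68*(-104 - 56))/(-99271) = (68*(-160))*(-1/99271) = -10880*(-1/99271) = 10880/99271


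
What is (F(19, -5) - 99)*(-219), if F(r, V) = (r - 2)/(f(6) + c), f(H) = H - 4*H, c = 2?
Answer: 350619/16 ≈ 21914.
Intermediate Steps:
f(H) = -3*H
F(r, V) = 1/8 - r/16 (F(r, V) = (r - 2)/(-3*6 + 2) = (-2 + r)/(-18 + 2) = (-2 + r)/(-16) = (-2 + r)*(-1/16) = 1/8 - r/16)
(F(19, -5) - 99)*(-219) = ((1/8 - 1/16*19) - 99)*(-219) = ((1/8 - 19/16) - 99)*(-219) = (-17/16 - 99)*(-219) = -1601/16*(-219) = 350619/16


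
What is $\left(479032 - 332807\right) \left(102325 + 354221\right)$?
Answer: $66758438850$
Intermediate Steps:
$\left(479032 - 332807\right) \left(102325 + 354221\right) = 146225 \cdot 456546 = 66758438850$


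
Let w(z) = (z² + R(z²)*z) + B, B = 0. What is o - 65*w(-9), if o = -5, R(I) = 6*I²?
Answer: 23023840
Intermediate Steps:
w(z) = z² + 6*z⁵ (w(z) = (z² + (6*(z²)²)*z) + 0 = (z² + (6*z⁴)*z) + 0 = (z² + 6*z⁵) + 0 = z² + 6*z⁵)
o - 65*w(-9) = -5 - 65*((-9)² + 6*(-9)⁵) = -5 - 65*(81 + 6*(-59049)) = -5 - 65*(81 - 354294) = -5 - 65*(-354213) = -5 + 23023845 = 23023840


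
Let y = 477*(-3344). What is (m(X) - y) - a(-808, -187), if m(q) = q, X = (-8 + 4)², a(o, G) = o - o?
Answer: 1595104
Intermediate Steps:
a(o, G) = 0
y = -1595088
X = 16 (X = (-4)² = 16)
(m(X) - y) - a(-808, -187) = (16 - 1*(-1595088)) - 1*0 = (16 + 1595088) + 0 = 1595104 + 0 = 1595104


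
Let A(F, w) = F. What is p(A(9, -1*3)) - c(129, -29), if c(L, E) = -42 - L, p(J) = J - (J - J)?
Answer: 180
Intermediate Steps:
p(J) = J (p(J) = J - 1*0 = J + 0 = J)
p(A(9, -1*3)) - c(129, -29) = 9 - (-42 - 1*129) = 9 - (-42 - 129) = 9 - 1*(-171) = 9 + 171 = 180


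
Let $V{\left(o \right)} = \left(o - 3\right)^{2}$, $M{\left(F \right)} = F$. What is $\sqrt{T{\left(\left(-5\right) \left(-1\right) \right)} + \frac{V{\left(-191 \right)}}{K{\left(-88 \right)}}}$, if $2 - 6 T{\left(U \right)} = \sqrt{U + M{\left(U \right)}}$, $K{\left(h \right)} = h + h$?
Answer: $\frac{\sqrt{-930039 - 726 \sqrt{10}}}{66} \approx 14.63 i$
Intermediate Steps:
$K{\left(h \right)} = 2 h$
$V{\left(o \right)} = \left(-3 + o\right)^{2}$
$T{\left(U \right)} = \frac{1}{3} - \frac{\sqrt{2} \sqrt{U}}{6}$ ($T{\left(U \right)} = \frac{1}{3} - \frac{\sqrt{U + U}}{6} = \frac{1}{3} - \frac{\sqrt{2 U}}{6} = \frac{1}{3} - \frac{\sqrt{2} \sqrt{U}}{6}$)
$\sqrt{T{\left(\left(-5\right) \left(-1\right) \right)} + \frac{V{\left(-191 \right)}}{K{\left(-88 \right)}}} = \sqrt{\left(\frac{1}{3} - \frac{\sqrt{2} \sqrt{\left(-5\right) \left(-1\right)}}{6}\right) + \frac{\left(-3 - 191\right)^{2}}{2 \left(-88\right)}} = \sqrt{\left(\frac{1}{3} - \frac{\sqrt{2} \sqrt{5}}{6}\right) + \frac{\left(-194\right)^{2}}{-176}} = \sqrt{\left(\frac{1}{3} - \frac{\sqrt{10}}{6}\right) + 37636 \left(- \frac{1}{176}\right)} = \sqrt{\left(\frac{1}{3} - \frac{\sqrt{10}}{6}\right) - \frac{9409}{44}} = \sqrt{- \frac{28183}{132} - \frac{\sqrt{10}}{6}}$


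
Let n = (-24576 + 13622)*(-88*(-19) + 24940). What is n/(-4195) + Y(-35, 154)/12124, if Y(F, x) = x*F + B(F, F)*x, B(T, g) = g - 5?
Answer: 252442335493/3632870 ≈ 69488.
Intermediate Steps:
n = -291507848 (n = -10954*(1672 + 24940) = -10954*26612 = -291507848)
B(T, g) = -5 + g
Y(F, x) = F*x + x*(-5 + F) (Y(F, x) = x*F + (-5 + F)*x = F*x + x*(-5 + F))
n/(-4195) + Y(-35, 154)/12124 = -291507848/(-4195) + (154*(-5 + 2*(-35)))/12124 = -291507848*(-1/4195) + (154*(-5 - 70))*(1/12124) = 291507848/4195 + (154*(-75))*(1/12124) = 291507848/4195 - 11550*1/12124 = 291507848/4195 - 825/866 = 252442335493/3632870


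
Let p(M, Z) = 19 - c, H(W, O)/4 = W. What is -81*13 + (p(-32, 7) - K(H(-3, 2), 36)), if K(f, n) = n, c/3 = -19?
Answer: -1013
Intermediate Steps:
c = -57 (c = 3*(-19) = -57)
H(W, O) = 4*W
p(M, Z) = 76 (p(M, Z) = 19 - 1*(-57) = 19 + 57 = 76)
-81*13 + (p(-32, 7) - K(H(-3, 2), 36)) = -81*13 + (76 - 1*36) = -1053 + (76 - 36) = -1053 + 40 = -1013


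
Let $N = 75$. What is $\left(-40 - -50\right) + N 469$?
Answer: $35185$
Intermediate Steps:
$\left(-40 - -50\right) + N 469 = \left(-40 - -50\right) + 75 \cdot 469 = \left(-40 + 50\right) + 35175 = 10 + 35175 = 35185$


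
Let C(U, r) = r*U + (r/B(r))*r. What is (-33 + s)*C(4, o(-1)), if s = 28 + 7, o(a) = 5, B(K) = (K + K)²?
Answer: 81/2 ≈ 40.500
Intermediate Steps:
B(K) = 4*K² (B(K) = (2*K)² = 4*K²)
C(U, r) = ¼ + U*r (C(U, r) = r*U + (r/((4*r²)))*r = U*r + (r*(1/(4*r²)))*r = U*r + (1/(4*r))*r = U*r + ¼ = ¼ + U*r)
s = 35
(-33 + s)*C(4, o(-1)) = (-33 + 35)*(¼ + 4*5) = 2*(¼ + 20) = 2*(81/4) = 81/2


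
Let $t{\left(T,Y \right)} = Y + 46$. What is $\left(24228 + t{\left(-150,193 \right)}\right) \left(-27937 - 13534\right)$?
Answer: $-1014670957$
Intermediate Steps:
$t{\left(T,Y \right)} = 46 + Y$
$\left(24228 + t{\left(-150,193 \right)}\right) \left(-27937 - 13534\right) = \left(24228 + \left(46 + 193\right)\right) \left(-27937 - 13534\right) = \left(24228 + 239\right) \left(-41471\right) = 24467 \left(-41471\right) = -1014670957$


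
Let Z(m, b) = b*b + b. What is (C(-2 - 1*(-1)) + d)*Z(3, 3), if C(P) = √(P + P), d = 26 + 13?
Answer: 468 + 12*I*√2 ≈ 468.0 + 16.971*I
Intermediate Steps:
Z(m, b) = b + b² (Z(m, b) = b² + b = b + b²)
d = 39
C(P) = √2*√P (C(P) = √(2*P) = √2*√P)
(C(-2 - 1*(-1)) + d)*Z(3, 3) = (√2*√(-2 - 1*(-1)) + 39)*(3*(1 + 3)) = (√2*√(-2 + 1) + 39)*(3*4) = (√2*√(-1) + 39)*12 = (√2*I + 39)*12 = (I*√2 + 39)*12 = (39 + I*√2)*12 = 468 + 12*I*√2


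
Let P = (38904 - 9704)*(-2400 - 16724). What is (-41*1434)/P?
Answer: 29397/279210400 ≈ 0.00010529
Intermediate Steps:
P = -558420800 (P = 29200*(-19124) = -558420800)
(-41*1434)/P = -41*1434/(-558420800) = -58794*(-1/558420800) = 29397/279210400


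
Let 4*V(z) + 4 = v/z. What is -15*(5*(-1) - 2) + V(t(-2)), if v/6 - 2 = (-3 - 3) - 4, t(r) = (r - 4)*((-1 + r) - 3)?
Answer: 311/3 ≈ 103.67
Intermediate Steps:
t(r) = (-4 + r)**2 (t(r) = (-4 + r)*(-4 + r) = (-4 + r)**2)
v = -48 (v = 12 + 6*((-3 - 3) - 4) = 12 + 6*(-6 - 4) = 12 + 6*(-10) = 12 - 60 = -48)
V(z) = -1 - 12/z (V(z) = -1 + (-48/z)/4 = -1 - 12/z)
-15*(5*(-1) - 2) + V(t(-2)) = -15*(5*(-1) - 2) + (-12 - (-4 - 2)**2)/((-4 - 2)**2) = -15*(-5 - 2) + (-12 - 1*(-6)**2)/((-6)**2) = -15*(-7) + (-12 - 1*36)/36 = 105 + (-12 - 36)/36 = 105 + (1/36)*(-48) = 105 - 4/3 = 311/3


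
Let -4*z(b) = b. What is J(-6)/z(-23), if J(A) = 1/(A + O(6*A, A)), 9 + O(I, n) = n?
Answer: -4/483 ≈ -0.0082816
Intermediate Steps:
O(I, n) = -9 + n
J(A) = 1/(-9 + 2*A) (J(A) = 1/(A + (-9 + A)) = 1/(-9 + 2*A))
z(b) = -b/4
J(-6)/z(-23) = 1/((-9 + 2*(-6))*((-¼*(-23)))) = 1/((-9 - 12)*(23/4)) = (4/23)/(-21) = -1/21*4/23 = -4/483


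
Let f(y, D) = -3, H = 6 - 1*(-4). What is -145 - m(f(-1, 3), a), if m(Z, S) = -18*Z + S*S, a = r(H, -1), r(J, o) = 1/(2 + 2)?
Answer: -3185/16 ≈ -199.06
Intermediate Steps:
H = 10 (H = 6 + 4 = 10)
r(J, o) = ¼ (r(J, o) = 1/4 = ¼)
a = ¼ ≈ 0.25000
m(Z, S) = S² - 18*Z (m(Z, S) = -18*Z + S² = S² - 18*Z)
-145 - m(f(-1, 3), a) = -145 - ((¼)² - 18*(-3)) = -145 - (1/16 + 54) = -145 - 1*865/16 = -145 - 865/16 = -3185/16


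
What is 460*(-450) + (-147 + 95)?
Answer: -207052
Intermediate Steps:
460*(-450) + (-147 + 95) = -207000 - 52 = -207052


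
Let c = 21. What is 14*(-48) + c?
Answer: -651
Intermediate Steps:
14*(-48) + c = 14*(-48) + 21 = -672 + 21 = -651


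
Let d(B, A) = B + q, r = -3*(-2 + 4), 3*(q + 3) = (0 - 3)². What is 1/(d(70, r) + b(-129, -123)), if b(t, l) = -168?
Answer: -1/98 ≈ -0.010204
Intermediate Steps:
q = 0 (q = -3 + (0 - 3)²/3 = -3 + (⅓)*(-3)² = -3 + (⅓)*9 = -3 + 3 = 0)
r = -6 (r = -3*2 = -6)
d(B, A) = B (d(B, A) = B + 0 = B)
1/(d(70, r) + b(-129, -123)) = 1/(70 - 168) = 1/(-98) = -1/98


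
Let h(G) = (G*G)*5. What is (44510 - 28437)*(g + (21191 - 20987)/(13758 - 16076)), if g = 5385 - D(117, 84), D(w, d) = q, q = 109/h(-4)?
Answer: 8023042221757/92720 ≈ 8.6530e+7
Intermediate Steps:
h(G) = 5*G**2 (h(G) = G**2*5 = 5*G**2)
q = 109/80 (q = 109/((5*(-4)**2)) = 109/((5*16)) = 109/80 ≈ 1.3625)
D(w, d) = 109/80
g = 430691/80 (g = 5385 - 1*109/80 = 5385 - 109/80 = 430691/80 ≈ 5383.6)
(44510 - 28437)*(g + (21191 - 20987)/(13758 - 16076)) = (44510 - 28437)*(430691/80 + (21191 - 20987)/(13758 - 16076)) = 16073*(430691/80 + 204/(-2318)) = 16073*(430691/80 + 204*(-1/2318)) = 16073*(430691/80 - 102/1159) = 16073*(499162709/92720) = 8023042221757/92720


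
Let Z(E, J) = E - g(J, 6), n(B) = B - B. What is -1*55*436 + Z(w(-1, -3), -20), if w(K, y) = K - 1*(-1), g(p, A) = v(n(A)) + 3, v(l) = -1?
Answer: -23982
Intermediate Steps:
n(B) = 0
g(p, A) = 2 (g(p, A) = -1 + 3 = 2)
w(K, y) = 1 + K (w(K, y) = K + 1 = 1 + K)
Z(E, J) = -2 + E (Z(E, J) = E - 1*2 = E - 2 = -2 + E)
-1*55*436 + Z(w(-1, -3), -20) = -1*55*436 + (-2 + (1 - 1)) = -55*436 + (-2 + 0) = -23980 - 2 = -23982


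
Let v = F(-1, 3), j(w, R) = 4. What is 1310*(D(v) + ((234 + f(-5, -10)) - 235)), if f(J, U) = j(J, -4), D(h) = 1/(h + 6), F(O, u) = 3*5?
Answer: 83840/21 ≈ 3992.4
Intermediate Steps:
F(O, u) = 15
v = 15
D(h) = 1/(6 + h)
f(J, U) = 4
1310*(D(v) + ((234 + f(-5, -10)) - 235)) = 1310*(1/(6 + 15) + ((234 + 4) - 235)) = 1310*(1/21 + (238 - 235)) = 1310*(1/21 + 3) = 1310*(64/21) = 83840/21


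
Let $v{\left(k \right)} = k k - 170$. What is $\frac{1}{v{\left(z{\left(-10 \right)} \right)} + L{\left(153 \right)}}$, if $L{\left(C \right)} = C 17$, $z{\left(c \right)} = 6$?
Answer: $\frac{1}{2467} \approx 0.00040535$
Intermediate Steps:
$v{\left(k \right)} = -170 + k^{2}$ ($v{\left(k \right)} = k^{2} - 170 = -170 + k^{2}$)
$L{\left(C \right)} = 17 C$
$\frac{1}{v{\left(z{\left(-10 \right)} \right)} + L{\left(153 \right)}} = \frac{1}{\left(-170 + 6^{2}\right) + 17 \cdot 153} = \frac{1}{\left(-170 + 36\right) + 2601} = \frac{1}{-134 + 2601} = \frac{1}{2467}$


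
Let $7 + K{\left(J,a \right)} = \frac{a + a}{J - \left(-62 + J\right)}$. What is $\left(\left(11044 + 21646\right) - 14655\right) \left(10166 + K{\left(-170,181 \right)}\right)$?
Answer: $\frac{5683008850}{31} \approx 1.8332 \cdot 10^{8}$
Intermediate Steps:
$K{\left(J,a \right)} = -7 + \frac{a}{31}$ ($K{\left(J,a \right)} = -7 + \frac{a + a}{J - \left(-62 + J\right)} = -7 + \frac{2 a}{62} = -7 + 2 a \frac{1}{62} = -7 + \frac{a}{31}$)
$\left(\left(11044 + 21646\right) - 14655\right) \left(10166 + K{\left(-170,181 \right)}\right) = \left(\left(11044 + 21646\right) - 14655\right) \left(10166 + \left(-7 + \frac{1}{31} \cdot 181\right)\right) = \left(32690 - 14655\right) \left(10166 + \left(-7 + \frac{181}{31}\right)\right) = 18035 \left(10166 - \frac{36}{31}\right) = 18035 \cdot \frac{315110}{31} = \frac{5683008850}{31}$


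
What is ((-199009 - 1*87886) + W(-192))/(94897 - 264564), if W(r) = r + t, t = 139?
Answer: 286948/169667 ≈ 1.6912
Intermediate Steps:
W(r) = 139 + r (W(r) = r + 139 = 139 + r)
((-199009 - 1*87886) + W(-192))/(94897 - 264564) = ((-199009 - 1*87886) + (139 - 192))/(94897 - 264564) = ((-199009 - 87886) - 53)/(-169667) = (-286895 - 53)*(-1/169667) = -286948*(-1/169667) = 286948/169667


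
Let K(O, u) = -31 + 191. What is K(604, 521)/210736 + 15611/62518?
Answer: 206237661/823424578 ≈ 0.25046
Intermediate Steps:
K(O, u) = 160
K(604, 521)/210736 + 15611/62518 = 160/210736 + 15611/62518 = 160*(1/210736) + 15611*(1/62518) = 10/13171 + 15611/62518 = 206237661/823424578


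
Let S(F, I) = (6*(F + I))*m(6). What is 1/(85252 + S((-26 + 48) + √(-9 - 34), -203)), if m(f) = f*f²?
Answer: -37331/5592470116 - 81*I*√43/1398117529 ≈ -6.6752e-6 - 3.7991e-7*I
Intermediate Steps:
m(f) = f³
S(F, I) = 1296*F + 1296*I (S(F, I) = (6*(F + I))*6³ = (6*F + 6*I)*216 = 1296*F + 1296*I)
1/(85252 + S((-26 + 48) + √(-9 - 34), -203)) = 1/(85252 + (1296*((-26 + 48) + √(-9 - 34)) + 1296*(-203))) = 1/(85252 + (1296*(22 + √(-43)) - 263088)) = 1/(85252 + (1296*(22 + I*√43) - 263088)) = 1/(85252 + ((28512 + 1296*I*√43) - 263088)) = 1/(85252 + (-234576 + 1296*I*√43)) = 1/(-149324 + 1296*I*√43)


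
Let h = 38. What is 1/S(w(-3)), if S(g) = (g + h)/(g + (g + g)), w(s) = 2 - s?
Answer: 15/43 ≈ 0.34884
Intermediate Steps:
S(g) = (38 + g)/(3*g) (S(g) = (g + 38)/(g + (g + g)) = (38 + g)/(g + 2*g) = (38 + g)/((3*g)) = (38 + g)*(1/(3*g)) = (38 + g)/(3*g))
1/S(w(-3)) = 1/((38 + (2 - 1*(-3)))/(3*(2 - 1*(-3)))) = 1/((38 + (2 + 3))/(3*(2 + 3))) = 1/((1/3)*(38 + 5)/5) = 1/((1/3)*(1/5)*43) = 1/(43/15) = 15/43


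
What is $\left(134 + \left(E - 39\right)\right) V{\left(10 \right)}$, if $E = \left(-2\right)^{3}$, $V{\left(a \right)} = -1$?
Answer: $-87$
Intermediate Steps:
$E = -8$
$\left(134 + \left(E - 39\right)\right) V{\left(10 \right)} = \left(134 - 47\right) \left(-1\right) = 87 \left(-1\right) = -87$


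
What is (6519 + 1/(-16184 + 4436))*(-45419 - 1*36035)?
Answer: -3119085888397/5874 ≈ -5.3100e+8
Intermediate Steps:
(6519 + 1/(-16184 + 4436))*(-45419 - 1*36035) = (6519 + 1/(-11748))*(-45419 - 36035) = (6519 - 1/11748)*(-81454) = (76585211/11748)*(-81454) = -3119085888397/5874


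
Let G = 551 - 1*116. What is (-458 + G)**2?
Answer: 529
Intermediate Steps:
G = 435 (G = 551 - 116 = 435)
(-458 + G)**2 = (-458 + 435)**2 = (-23)**2 = 529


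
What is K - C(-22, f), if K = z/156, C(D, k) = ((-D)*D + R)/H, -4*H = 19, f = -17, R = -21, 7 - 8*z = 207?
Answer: -315595/2964 ≈ -106.48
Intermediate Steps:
z = -25 (z = 7/8 - ⅛*207 = 7/8 - 207/8 = -25)
H = -19/4 (H = -¼*19 = -19/4 ≈ -4.7500)
C(D, k) = 84/19 + 4*D²/19 (C(D, k) = ((-D)*D - 21)/(-19/4) = (-D² - 21)*(-4/19) = (-21 - D²)*(-4/19) = 84/19 + 4*D²/19)
K = -25/156 ≈ -0.16026
K - C(-22, f) = -25/156 - (84/19 + (4/19)*(-22)²) = -25/156 - (84/19 + (4/19)*484) = -25/156 - (84/19 + 1936/19) = -25/156 - 1*2020/19 = -25/156 - 2020/19 = -315595/2964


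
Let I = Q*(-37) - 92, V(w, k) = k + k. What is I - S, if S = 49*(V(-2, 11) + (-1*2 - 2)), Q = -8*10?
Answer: 1986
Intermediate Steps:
Q = -80
V(w, k) = 2*k
S = 882 (S = 49*(2*11 + (-1*2 - 2)) = 49*(22 + (-2 - 2)) = 49*(22 - 4) = 49*18 = 882)
I = 2868 (I = -80*(-37) - 92 = 2960 - 92 = 2868)
I - S = 2868 - 1*882 = 2868 - 882 = 1986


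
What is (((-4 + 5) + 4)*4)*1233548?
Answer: 24670960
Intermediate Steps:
(((-4 + 5) + 4)*4)*1233548 = ((1 + 4)*4)*1233548 = (5*4)*1233548 = 20*1233548 = 24670960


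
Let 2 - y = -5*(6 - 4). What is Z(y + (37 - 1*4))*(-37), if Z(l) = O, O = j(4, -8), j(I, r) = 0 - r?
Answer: -296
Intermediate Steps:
y = 12 (y = 2 - (-5)*(6 - 4) = 2 - (-5)*2 = 2 - 1*(-10) = 2 + 10 = 12)
j(I, r) = -r
O = 8 (O = -1*(-8) = 8)
Z(l) = 8
Z(y + (37 - 1*4))*(-37) = 8*(-37) = -296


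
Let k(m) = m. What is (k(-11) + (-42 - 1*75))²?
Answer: 16384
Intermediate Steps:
(k(-11) + (-42 - 1*75))² = (-11 + (-42 - 1*75))² = (-11 + (-42 - 75))² = (-11 - 117)² = (-128)² = 16384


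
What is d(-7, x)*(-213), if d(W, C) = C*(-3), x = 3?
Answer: 1917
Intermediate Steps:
d(W, C) = -3*C
d(-7, x)*(-213) = -3*3*(-213) = -9*(-213) = 1917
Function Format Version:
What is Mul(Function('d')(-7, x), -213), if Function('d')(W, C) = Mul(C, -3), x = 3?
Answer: 1917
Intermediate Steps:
Function('d')(W, C) = Mul(-3, C)
Mul(Function('d')(-7, x), -213) = Mul(Mul(-3, 3), -213) = Mul(-9, -213) = 1917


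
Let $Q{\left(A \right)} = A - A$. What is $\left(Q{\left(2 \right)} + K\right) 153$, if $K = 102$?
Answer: $15606$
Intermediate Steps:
$Q{\left(A \right)} = 0$
$\left(Q{\left(2 \right)} + K\right) 153 = \left(0 + 102\right) 153 = 102 \cdot 153 = 15606$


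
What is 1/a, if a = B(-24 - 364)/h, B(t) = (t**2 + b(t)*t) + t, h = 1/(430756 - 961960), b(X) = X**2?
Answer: 1/30948431622864 ≈ 3.2312e-14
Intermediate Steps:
h = -1/531204 (h = 1/(-531204) = -1/531204 ≈ -1.8825e-6)
B(t) = t + t**2 + t**3 (B(t) = (t**2 + t**2*t) + t = (t**2 + t**3) + t = t + t**2 + t**3)
a = 30948431622864 (a = ((-24 - 364)*(1 + (-24 - 364) + (-24 - 364)**2))/(-1/531204) = -388*(1 - 388 + (-388)**2)*(-531204) = -388*(1 - 388 + 150544)*(-531204) = -388*150157*(-531204) = -58260916*(-531204) = 30948431622864)
1/a = 1/30948431622864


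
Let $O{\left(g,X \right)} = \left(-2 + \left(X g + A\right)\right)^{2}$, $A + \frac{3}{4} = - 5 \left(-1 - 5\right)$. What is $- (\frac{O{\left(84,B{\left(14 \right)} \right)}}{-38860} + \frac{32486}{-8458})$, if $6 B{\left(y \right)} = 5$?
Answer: $\frac{10739184189}{2629423040} \approx 4.0842$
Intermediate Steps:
$B{\left(y \right)} = \frac{5}{6}$ ($B{\left(y \right)} = \frac{1}{6} \cdot 5 = \frac{5}{6}$)
$A = \frac{117}{4}$ ($A = - \frac{3}{4} - 5 \left(-1 - 5\right) = - \frac{3}{4} - -30 = - \frac{3}{4} + 30 = \frac{117}{4} \approx 29.25$)
$O{\left(g,X \right)} = \left(\frac{109}{4} + X g\right)^{2}$ ($O{\left(g,X \right)} = \left(-2 + \left(X g + \frac{117}{4}\right)\right)^{2} = \left(-2 + \left(\frac{117}{4} + X g\right)\right)^{2} = \left(\frac{109}{4} + X g\right)^{2}$)
$- (\frac{O{\left(84,B{\left(14 \right)} \right)}}{-38860} + \frac{32486}{-8458}) = - (\frac{\frac{1}{16} \left(109 + 4 \cdot \frac{5}{6} \cdot 84\right)^{2}}{-38860} + \frac{32486}{-8458}) = - (\frac{\left(109 + 280\right)^{2}}{16} \left(- \frac{1}{38860}\right) + 32486 \left(- \frac{1}{8458}\right)) = - (\frac{389^{2}}{16} \left(- \frac{1}{38860}\right) - \frac{16243}{4229}) = - (\frac{1}{16} \cdot 151321 \left(- \frac{1}{38860}\right) - \frac{16243}{4229}) = - (\frac{151321}{16} \left(- \frac{1}{38860}\right) - \frac{16243}{4229}) = - (- \frac{151321}{621760} - \frac{16243}{4229}) = \left(-1\right) \left(- \frac{10739184189}{2629423040}\right) = \frac{10739184189}{2629423040}$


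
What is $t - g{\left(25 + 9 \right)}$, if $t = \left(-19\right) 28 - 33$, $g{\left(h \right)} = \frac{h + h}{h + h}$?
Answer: $-566$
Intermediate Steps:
$g{\left(h \right)} = 1$ ($g{\left(h \right)} = \frac{2 h}{2 h} = 2 h \frac{1}{2 h} = 1$)
$t = -565$ ($t = -532 - 33 = -565$)
$t - g{\left(25 + 9 \right)} = -565 - 1 = -566$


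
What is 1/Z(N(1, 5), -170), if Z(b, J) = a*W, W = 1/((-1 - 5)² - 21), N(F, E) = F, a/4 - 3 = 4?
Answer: 15/28 ≈ 0.53571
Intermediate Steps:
a = 28 (a = 12 + 4*4 = 12 + 16 = 28)
W = 1/15 (W = 1/((-6)² - 21) = 1/(36 - 21) = 1/15 ≈ 0.066667)
Z(b, J) = 28/15 (Z(b, J) = 28*(1/15) = 28/15)
1/Z(N(1, 5), -170) = 1/(28/15) = 15/28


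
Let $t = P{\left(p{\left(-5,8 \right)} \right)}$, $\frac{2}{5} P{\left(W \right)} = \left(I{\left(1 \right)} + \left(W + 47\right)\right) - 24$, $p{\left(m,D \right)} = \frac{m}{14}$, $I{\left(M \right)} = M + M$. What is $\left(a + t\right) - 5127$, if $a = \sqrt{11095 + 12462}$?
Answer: $- \frac{141831}{28} + \sqrt{23557} \approx -4911.9$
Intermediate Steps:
$I{\left(M \right)} = 2 M$
$p{\left(m,D \right)} = \frac{m}{14}$ ($p{\left(m,D \right)} = m \frac{1}{14} = \frac{m}{14}$)
$a = \sqrt{23557} \approx 153.48$
$P{\left(W \right)} = \frac{125}{2} + \frac{5 W}{2}$ ($P{\left(W \right)} = \frac{5 \left(\left(2 \cdot 1 + \left(W + 47\right)\right) - 24\right)}{2} = \frac{5 \left(\left(2 + \left(47 + W\right)\right) - 24\right)}{2} = \frac{5 \left(\left(49 + W\right) - 24\right)}{2} = \frac{5 \left(25 + W\right)}{2} = \frac{125}{2} + \frac{5 W}{2}$)
$t = \frac{1725}{28}$ ($t = \frac{125}{2} + \frac{5 \cdot \frac{1}{14} \left(-5\right)}{2} = \frac{125}{2} + \frac{5}{2} \left(- \frac{5}{14}\right) = \frac{125}{2} - \frac{25}{28} = \frac{1725}{28} \approx 61.607$)
$\left(a + t\right) - 5127 = \left(\sqrt{23557} + \frac{1725}{28}\right) - 5127 = \left(\frac{1725}{28} + \sqrt{23557}\right) - 5127 = - \frac{141831}{28} + \sqrt{23557}$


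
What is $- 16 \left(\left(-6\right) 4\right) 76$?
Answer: $29184$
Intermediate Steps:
$- 16 \left(\left(-6\right) 4\right) 76 = \left(-16\right) \left(-24\right) 76 = 384 \cdot 76 = 29184$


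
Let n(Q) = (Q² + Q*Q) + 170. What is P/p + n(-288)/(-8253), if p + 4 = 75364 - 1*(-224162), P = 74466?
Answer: -24561728189/1235977533 ≈ -19.872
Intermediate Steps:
p = 299522 (p = -4 + (75364 - 1*(-224162)) = -4 + (75364 + 224162) = -4 + 299526 = 299522)
n(Q) = 170 + 2*Q² (n(Q) = (Q² + Q²) + 170 = 2*Q² + 170 = 170 + 2*Q²)
P/p + n(-288)/(-8253) = 74466/299522 + (170 + 2*(-288)²)/(-8253) = 74466*(1/299522) + (170 + 2*82944)*(-1/8253) = 37233/149761 + (170 + 165888)*(-1/8253) = 37233/149761 + 166058*(-1/8253) = 37233/149761 - 166058/8253 = -24561728189/1235977533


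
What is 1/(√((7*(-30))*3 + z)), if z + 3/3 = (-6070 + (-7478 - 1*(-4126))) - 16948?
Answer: -I*√27001/27001 ≈ -0.0060857*I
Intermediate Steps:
z = -26371 (z = -1 + ((-6070 + (-7478 - 1*(-4126))) - 16948) = -1 + ((-6070 + (-7478 + 4126)) - 16948) = -1 + ((-6070 - 3352) - 16948) = -1 + (-9422 - 16948) = -1 - 26370 = -26371)
1/(√((7*(-30))*3 + z)) = 1/(√((7*(-30))*3 - 26371)) = 1/(√(-210*3 - 26371)) = 1/(√(-630 - 26371)) = 1/(√(-27001)) = 1/(I*√27001) = -I*√27001/27001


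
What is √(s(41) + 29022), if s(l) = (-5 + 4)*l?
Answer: √28981 ≈ 170.24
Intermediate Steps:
s(l) = -l
√(s(41) + 29022) = √(-1*41 + 29022) = √(-41 + 29022) = √28981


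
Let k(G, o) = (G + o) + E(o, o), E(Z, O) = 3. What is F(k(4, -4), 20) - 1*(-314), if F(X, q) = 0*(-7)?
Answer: 314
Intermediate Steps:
k(G, o) = 3 + G + o (k(G, o) = (G + o) + 3 = 3 + G + o)
F(X, q) = 0
F(k(4, -4), 20) - 1*(-314) = 0 - 1*(-314) = 0 + 314 = 314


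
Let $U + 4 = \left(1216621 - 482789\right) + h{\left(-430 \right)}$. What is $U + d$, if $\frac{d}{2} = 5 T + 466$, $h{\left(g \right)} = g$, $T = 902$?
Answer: $743350$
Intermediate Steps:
$U = 733398$ ($U = -4 + \left(\left(1216621 - 482789\right) - 430\right) = -4 + \left(733832 - 430\right) = -4 + 733402 = 733398$)
$d = 9952$ ($d = 2 \left(5 \cdot 902 + 466\right) = 2 \left(4510 + 466\right) = 2 \cdot 4976 = 9952$)
$U + d = 733398 + 9952 = 743350$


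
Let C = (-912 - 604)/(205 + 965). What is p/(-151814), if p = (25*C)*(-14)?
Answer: -26530/8881119 ≈ -0.0029872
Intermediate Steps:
C = -758/585 (C = -1516/1170 = -1516*1/1170 = -758/585 ≈ -1.2957)
p = 53060/117 (p = (25*(-758/585))*(-14) = -3790/117*(-14) = 53060/117 ≈ 453.50)
p/(-151814) = (53060/117)/(-151814) = (53060/117)*(-1/151814) = -26530/8881119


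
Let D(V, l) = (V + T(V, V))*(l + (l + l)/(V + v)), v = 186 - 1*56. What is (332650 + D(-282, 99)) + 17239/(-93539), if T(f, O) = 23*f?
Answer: -583940919791/1777241 ≈ -3.2857e+5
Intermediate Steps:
v = 130 (v = 186 - 56 = 130)
D(V, l) = 24*V*(l + 2*l/(130 + V)) (D(V, l) = (V + 23*V)*(l + (l + l)/(V + 130)) = (24*V)*(l + (2*l)/(130 + V)) = (24*V)*(l + 2*l/(130 + V)) = 24*V*(l + 2*l/(130 + V)))
(332650 + D(-282, 99)) + 17239/(-93539) = (332650 + 24*(-282)*99*(132 - 282)/(130 - 282)) + 17239/(-93539) = (332650 + 24*(-282)*99*(-150)/(-152)) + 17239*(-1/93539) = (332650 + 24*(-282)*99*(-1/152)*(-150)) - 17239/93539 = (332650 - 12563100/19) - 17239/93539 = -6242750/19 - 17239/93539 = -583940919791/1777241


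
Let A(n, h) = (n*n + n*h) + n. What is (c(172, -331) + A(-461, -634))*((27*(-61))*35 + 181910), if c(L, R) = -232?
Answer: 62642235030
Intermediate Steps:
A(n, h) = n + n² + h*n (A(n, h) = (n² + h*n) + n = n + n² + h*n)
(c(172, -331) + A(-461, -634))*((27*(-61))*35 + 181910) = (-232 - 461*(1 - 634 - 461))*((27*(-61))*35 + 181910) = (-232 - 461*(-1094))*(-1647*35 + 181910) = (-232 + 504334)*(-57645 + 181910) = 504102*124265 = 62642235030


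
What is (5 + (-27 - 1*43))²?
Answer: 4225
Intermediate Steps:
(5 + (-27 - 1*43))² = (5 + (-27 - 43))² = (5 - 70)² = (-65)² = 4225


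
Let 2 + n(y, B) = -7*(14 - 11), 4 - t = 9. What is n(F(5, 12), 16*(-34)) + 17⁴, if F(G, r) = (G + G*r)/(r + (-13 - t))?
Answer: 83498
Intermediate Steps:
t = -5 (t = 4 - 1*9 = 4 - 9 = -5)
F(G, r) = (G + G*r)/(-8 + r) (F(G, r) = (G + G*r)/(r + (-13 - 1*(-5))) = (G + G*r)/(r + (-13 + 5)) = (G + G*r)/(r - 8) = (G + G*r)/(-8 + r))
n(y, B) = -23 (n(y, B) = -2 - 7*(14 - 11) = -2 - 7*3 = -2 - 21 = -23)
n(F(5, 12), 16*(-34)) + 17⁴ = -23 + 17⁴ = -23 + 83521 = 83498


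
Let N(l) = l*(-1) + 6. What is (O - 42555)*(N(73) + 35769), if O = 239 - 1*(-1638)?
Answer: -1452285956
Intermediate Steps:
N(l) = 6 - l (N(l) = -l + 6 = 6 - l)
O = 1877 (O = 239 + 1638 = 1877)
(O - 42555)*(N(73) + 35769) = (1877 - 42555)*((6 - 1*73) + 35769) = -40678*((6 - 73) + 35769) = -40678*(-67 + 35769) = -40678*35702 = -1452285956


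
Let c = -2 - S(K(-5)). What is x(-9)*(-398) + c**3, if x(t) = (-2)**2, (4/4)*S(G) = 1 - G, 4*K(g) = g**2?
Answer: -99691/64 ≈ -1557.7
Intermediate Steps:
K(g) = g**2/4
S(G) = 1 - G
c = 13/4 (c = -2 - (1 - (-5)**2/4) = -2 - (1 - 25/4) = -2 - 1*(-21/4) = -2 + 21/4 = 13/4 ≈ 3.2500)
x(t) = 4
x(-9)*(-398) + c**3 = 4*(-398) + (13/4)**3 = -1592 + 2197/64 = -99691/64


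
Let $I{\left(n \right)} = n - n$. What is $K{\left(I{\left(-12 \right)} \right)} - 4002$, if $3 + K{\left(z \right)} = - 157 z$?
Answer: $-4005$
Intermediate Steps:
$I{\left(n \right)} = 0$
$K{\left(z \right)} = -3 - 157 z$
$K{\left(I{\left(-12 \right)} \right)} - 4002 = \left(-3 - 0\right) - 4002 = \left(-3 + 0\right) - 4002 = -3 - 4002 = -4005$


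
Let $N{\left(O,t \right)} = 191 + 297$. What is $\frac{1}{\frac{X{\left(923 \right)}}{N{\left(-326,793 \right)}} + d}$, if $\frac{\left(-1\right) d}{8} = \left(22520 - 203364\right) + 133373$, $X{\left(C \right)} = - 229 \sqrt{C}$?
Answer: $\frac{90439470592}{34346016819379613} + \frac{111752 \sqrt{923}}{34346016819379613} \approx 2.6333 \cdot 10^{-6}$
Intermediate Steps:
$N{\left(O,t \right)} = 488$
$d = 379768$ ($d = - 8 \left(\left(22520 - 203364\right) + 133373\right) = - 8 \left(-180844 + 133373\right) = \left(-8\right) \left(-47471\right) = 379768$)
$\frac{1}{\frac{X{\left(923 \right)}}{N{\left(-326,793 \right)}} + d} = \frac{1}{\frac{\left(-229\right) \sqrt{923}}{488} + 379768} = \frac{1}{- 229 \sqrt{923} \cdot \frac{1}{488} + 379768} = \frac{1}{- \frac{229 \sqrt{923}}{488} + 379768} = \frac{1}{379768 - \frac{229 \sqrt{923}}{488}}$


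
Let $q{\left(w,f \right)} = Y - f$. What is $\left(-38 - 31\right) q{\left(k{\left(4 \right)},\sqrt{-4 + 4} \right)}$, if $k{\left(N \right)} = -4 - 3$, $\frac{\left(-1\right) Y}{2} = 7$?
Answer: $966$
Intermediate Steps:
$Y = -14$ ($Y = \left(-2\right) 7 = -14$)
$k{\left(N \right)} = -7$ ($k{\left(N \right)} = -4 - 3 = -7$)
$q{\left(w,f \right)} = -14 - f$
$\left(-38 - 31\right) q{\left(k{\left(4 \right)},\sqrt{-4 + 4} \right)} = \left(-38 - 31\right) \left(-14 - \sqrt{-4 + 4}\right) = - 69 \left(-14 - \sqrt{0}\right) = - 69 \left(-14 - 0\right) = - 69 \left(-14 + 0\right) = \left(-69\right) \left(-14\right) = 966$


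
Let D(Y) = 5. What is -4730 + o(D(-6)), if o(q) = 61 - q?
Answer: -4674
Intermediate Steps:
-4730 + o(D(-6)) = -4730 + (61 - 1*5) = -4730 + (61 - 5) = -4730 + 56 = -4674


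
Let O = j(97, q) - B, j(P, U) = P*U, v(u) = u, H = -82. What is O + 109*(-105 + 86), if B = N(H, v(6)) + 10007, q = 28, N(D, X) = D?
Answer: -9280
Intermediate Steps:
B = 9925 (B = -82 + 10007 = 9925)
O = -7209 (O = 97*28 - 1*9925 = 2716 - 9925 = -7209)
O + 109*(-105 + 86) = -7209 + 109*(-105 + 86) = -7209 + 109*(-19) = -7209 - 2071 = -9280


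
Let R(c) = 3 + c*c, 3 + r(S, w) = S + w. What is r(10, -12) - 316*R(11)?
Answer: -39189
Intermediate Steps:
r(S, w) = -3 + S + w (r(S, w) = -3 + (S + w) = -3 + S + w)
R(c) = 3 + c**2
r(10, -12) - 316*R(11) = (-3 + 10 - 12) - 316*(3 + 11**2) = -5 - 316*(3 + 121) = -5 - 316*124 = -5 - 39184 = -39189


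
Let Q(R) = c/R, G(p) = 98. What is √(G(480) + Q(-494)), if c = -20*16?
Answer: √6018402/247 ≈ 9.9322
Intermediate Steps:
c = -320
Q(R) = -320/R
√(G(480) + Q(-494)) = √(98 - 320/(-494)) = √(98 - 320*(-1/494)) = √(98 + 160/247) = √(24366/247) = √6018402/247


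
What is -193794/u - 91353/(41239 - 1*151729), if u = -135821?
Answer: 11273318291/5002287430 ≈ 2.2536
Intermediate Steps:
-193794/u - 91353/(41239 - 1*151729) = -193794/(-135821) - 91353/(41239 - 1*151729) = -193794*(-1/135821) - 91353/(41239 - 151729) = 193794/135821 - 91353/(-110490) = 193794/135821 - 91353*(-1/110490) = 193794/135821 + 30451/36830 = 11273318291/5002287430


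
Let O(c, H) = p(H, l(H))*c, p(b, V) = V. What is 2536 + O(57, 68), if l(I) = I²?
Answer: 266104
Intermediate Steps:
O(c, H) = c*H² (O(c, H) = H²*c = c*H²)
2536 + O(57, 68) = 2536 + 57*68² = 2536 + 57*4624 = 2536 + 263568 = 266104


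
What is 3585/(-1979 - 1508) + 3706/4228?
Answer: -1117279/7371518 ≈ -0.15157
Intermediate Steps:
3585/(-1979 - 1508) + 3706/4228 = 3585/(-3487) + 3706*(1/4228) = 3585*(-1/3487) + 1853/2114 = -3585/3487 + 1853/2114 = -1117279/7371518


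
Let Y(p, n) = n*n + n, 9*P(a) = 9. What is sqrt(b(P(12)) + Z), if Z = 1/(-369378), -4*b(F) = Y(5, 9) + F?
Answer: I*sqrt(344890311221)/123126 ≈ 4.7697*I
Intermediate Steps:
P(a) = 1 (P(a) = (1/9)*9 = 1)
Y(p, n) = n + n**2 (Y(p, n) = n**2 + n = n + n**2)
b(F) = -45/2 - F/4 (b(F) = -(9*(1 + 9) + F)/4 = -(9*10 + F)/4 = -(90 + F)/4 = -45/2 - F/4)
Z = -1/369378 ≈ -2.7073e-6
sqrt(b(P(12)) + Z) = sqrt((-45/2 - 1/4*1) - 1/369378) = sqrt((-45/2 - 1/4) - 1/369378) = sqrt(-91/4 - 1/369378) = sqrt(-16806701/738756) = I*sqrt(344890311221)/123126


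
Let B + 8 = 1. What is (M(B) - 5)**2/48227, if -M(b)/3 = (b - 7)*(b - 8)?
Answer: 403225/48227 ≈ 8.3610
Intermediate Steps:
B = -7 (B = -8 + 1 = -7)
M(b) = -3*(-8 + b)*(-7 + b) (M(b) = -3*(b - 7)*(b - 8) = -3*(-7 + b)*(-8 + b) = -3*(-8 + b)*(-7 + b))
(M(B) - 5)**2/48227 = ((-168 - 3*(-7)**2 + 45*(-7)) - 5)**2/48227 = ((-168 - 3*49 - 315) - 5)**2*(1/48227) = ((-168 - 147 - 315) - 5)**2*(1/48227) = (-630 - 5)**2*(1/48227) = (-635)**2*(1/48227) = 403225*(1/48227) = 403225/48227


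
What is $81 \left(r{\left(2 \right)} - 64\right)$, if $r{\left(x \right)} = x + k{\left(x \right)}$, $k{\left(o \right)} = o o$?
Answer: $-4698$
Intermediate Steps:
$k{\left(o \right)} = o^{2}$
$r{\left(x \right)} = x + x^{2}$
$81 \left(r{\left(2 \right)} - 64\right) = 81 \left(2 \left(1 + 2\right) - 64\right) = 81 \left(2 \cdot 3 - 64\right) = 81 \left(6 - 64\right) = 81 \left(-58\right) = -4698$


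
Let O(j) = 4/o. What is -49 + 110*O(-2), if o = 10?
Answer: -5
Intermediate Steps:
O(j) = ⅖ (O(j) = 4/10 = 4*(⅒) = ⅖)
-49 + 110*O(-2) = -49 + 110*(⅖) = -49 + 44 = -5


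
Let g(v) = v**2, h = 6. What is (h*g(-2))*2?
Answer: 48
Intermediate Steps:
(h*g(-2))*2 = (6*(-2)**2)*2 = (6*4)*2 = 24*2 = 48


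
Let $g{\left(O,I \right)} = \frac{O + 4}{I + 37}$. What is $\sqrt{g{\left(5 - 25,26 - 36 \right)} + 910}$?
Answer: $\frac{\sqrt{73662}}{9} \approx 30.156$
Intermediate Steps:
$g{\left(O,I \right)} = \frac{4 + O}{37 + I}$
$\sqrt{g{\left(5 - 25,26 - 36 \right)} + 910} = \sqrt{\frac{4 + \left(5 - 25\right)}{37 + \left(26 - 36\right)} + 910} = \sqrt{\frac{4 - 20}{37 - 10} + 910} = \sqrt{\frac{1}{27} \left(-16\right) + 910} = \sqrt{- \frac{16}{27} + 910} = \sqrt{\frac{24554}{27}} = \frac{\sqrt{73662}}{9}$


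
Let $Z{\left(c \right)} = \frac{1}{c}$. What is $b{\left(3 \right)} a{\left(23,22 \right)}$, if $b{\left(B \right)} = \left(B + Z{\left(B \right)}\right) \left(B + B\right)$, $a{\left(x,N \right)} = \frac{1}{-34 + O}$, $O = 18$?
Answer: $- \frac{5}{4} \approx -1.25$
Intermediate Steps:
$a{\left(x,N \right)} = - \frac{1}{16}$ ($a{\left(x,N \right)} = \frac{1}{-34 + 18} = \frac{1}{-16} = - \frac{1}{16}$)
$b{\left(B \right)} = 2 B \left(B + \frac{1}{B}\right)$ ($b{\left(B \right)} = \left(B + \frac{1}{B}\right) \left(B + B\right) = \left(B + \frac{1}{B}\right) 2 B = 2 B \left(B + \frac{1}{B}\right)$)
$b{\left(3 \right)} a{\left(23,22 \right)} = \left(2 + 2 \cdot 3^{2}\right) \left(- \frac{1}{16}\right) = \left(2 + 2 \cdot 9\right) \left(- \frac{1}{16}\right) = \left(2 + 18\right) \left(- \frac{1}{16}\right) = 20 \left(- \frac{1}{16}\right) = - \frac{5}{4}$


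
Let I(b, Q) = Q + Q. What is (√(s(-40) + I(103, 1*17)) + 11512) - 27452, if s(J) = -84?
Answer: -15940 + 5*I*√2 ≈ -15940.0 + 7.0711*I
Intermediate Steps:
I(b, Q) = 2*Q
(√(s(-40) + I(103, 1*17)) + 11512) - 27452 = (√(-84 + 2*(1*17)) + 11512) - 27452 = (√(-84 + 2*17) + 11512) - 27452 = (√(-84 + 34) + 11512) - 27452 = (√(-50) + 11512) - 27452 = (5*I*√2 + 11512) - 27452 = (11512 + 5*I*√2) - 27452 = -15940 + 5*I*√2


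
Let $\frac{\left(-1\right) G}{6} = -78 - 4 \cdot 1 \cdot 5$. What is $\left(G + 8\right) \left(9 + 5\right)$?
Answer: $8344$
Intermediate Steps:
$G = 588$ ($G = - 6 \left(-78 - 4 \cdot 1 \cdot 5\right) = - 6 \left(-78 - 4 \cdot 5\right) = - 6 \left(-78 - 20\right) = \left(-6\right) \left(-98\right) = 588$)
$\left(G + 8\right) \left(9 + 5\right) = \left(588 + 8\right) \left(9 + 5\right) = 596 \cdot 14 = 8344$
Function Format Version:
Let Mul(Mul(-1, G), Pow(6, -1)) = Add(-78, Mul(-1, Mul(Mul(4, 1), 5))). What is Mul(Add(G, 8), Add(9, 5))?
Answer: 8344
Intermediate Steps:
G = 588 (G = Mul(-6, Add(-78, Mul(-1, Mul(Mul(4, 1), 5)))) = Mul(-6, Add(-78, Mul(-1, Mul(4, 5)))) = Mul(-6, Add(-78, Mul(-1, 20))) = Mul(-6, Add(-78, -20)) = Mul(-6, -98) = 588)
Mul(Add(G, 8), Add(9, 5)) = Mul(Add(588, 8), Add(9, 5)) = Mul(596, 14) = 8344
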